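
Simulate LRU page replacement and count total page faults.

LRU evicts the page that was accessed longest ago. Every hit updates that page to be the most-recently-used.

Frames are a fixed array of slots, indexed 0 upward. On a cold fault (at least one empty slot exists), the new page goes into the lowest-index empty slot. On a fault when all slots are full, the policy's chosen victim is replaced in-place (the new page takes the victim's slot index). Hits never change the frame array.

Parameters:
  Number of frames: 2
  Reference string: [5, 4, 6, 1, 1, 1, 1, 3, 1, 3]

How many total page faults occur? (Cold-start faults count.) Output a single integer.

Answer: 5

Derivation:
Step 0: ref 5 → FAULT, frames=[5,-]
Step 1: ref 4 → FAULT, frames=[5,4]
Step 2: ref 6 → FAULT (evict 5), frames=[6,4]
Step 3: ref 1 → FAULT (evict 4), frames=[6,1]
Step 4: ref 1 → HIT, frames=[6,1]
Step 5: ref 1 → HIT, frames=[6,1]
Step 6: ref 1 → HIT, frames=[6,1]
Step 7: ref 3 → FAULT (evict 6), frames=[3,1]
Step 8: ref 1 → HIT, frames=[3,1]
Step 9: ref 3 → HIT, frames=[3,1]
Total faults: 5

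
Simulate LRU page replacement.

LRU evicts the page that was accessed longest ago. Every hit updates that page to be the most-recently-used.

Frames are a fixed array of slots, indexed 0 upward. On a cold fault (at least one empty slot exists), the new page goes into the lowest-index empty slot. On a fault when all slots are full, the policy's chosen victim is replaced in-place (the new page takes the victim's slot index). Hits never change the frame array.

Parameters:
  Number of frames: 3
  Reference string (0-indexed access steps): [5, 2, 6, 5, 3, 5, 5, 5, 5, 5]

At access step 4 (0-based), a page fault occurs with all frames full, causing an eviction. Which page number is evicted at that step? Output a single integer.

Answer: 2

Derivation:
Step 0: ref 5 -> FAULT, frames=[5,-,-]
Step 1: ref 2 -> FAULT, frames=[5,2,-]
Step 2: ref 6 -> FAULT, frames=[5,2,6]
Step 3: ref 5 -> HIT, frames=[5,2,6]
Step 4: ref 3 -> FAULT, evict 2, frames=[5,3,6]
At step 4: evicted page 2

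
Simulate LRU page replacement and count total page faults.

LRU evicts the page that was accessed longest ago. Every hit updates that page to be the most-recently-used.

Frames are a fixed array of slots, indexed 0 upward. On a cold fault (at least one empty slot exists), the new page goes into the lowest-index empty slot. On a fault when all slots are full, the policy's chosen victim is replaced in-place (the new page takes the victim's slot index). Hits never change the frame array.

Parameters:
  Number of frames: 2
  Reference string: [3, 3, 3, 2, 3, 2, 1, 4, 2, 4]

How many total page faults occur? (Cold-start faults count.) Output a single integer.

Answer: 5

Derivation:
Step 0: ref 3 → FAULT, frames=[3,-]
Step 1: ref 3 → HIT, frames=[3,-]
Step 2: ref 3 → HIT, frames=[3,-]
Step 3: ref 2 → FAULT, frames=[3,2]
Step 4: ref 3 → HIT, frames=[3,2]
Step 5: ref 2 → HIT, frames=[3,2]
Step 6: ref 1 → FAULT (evict 3), frames=[1,2]
Step 7: ref 4 → FAULT (evict 2), frames=[1,4]
Step 8: ref 2 → FAULT (evict 1), frames=[2,4]
Step 9: ref 4 → HIT, frames=[2,4]
Total faults: 5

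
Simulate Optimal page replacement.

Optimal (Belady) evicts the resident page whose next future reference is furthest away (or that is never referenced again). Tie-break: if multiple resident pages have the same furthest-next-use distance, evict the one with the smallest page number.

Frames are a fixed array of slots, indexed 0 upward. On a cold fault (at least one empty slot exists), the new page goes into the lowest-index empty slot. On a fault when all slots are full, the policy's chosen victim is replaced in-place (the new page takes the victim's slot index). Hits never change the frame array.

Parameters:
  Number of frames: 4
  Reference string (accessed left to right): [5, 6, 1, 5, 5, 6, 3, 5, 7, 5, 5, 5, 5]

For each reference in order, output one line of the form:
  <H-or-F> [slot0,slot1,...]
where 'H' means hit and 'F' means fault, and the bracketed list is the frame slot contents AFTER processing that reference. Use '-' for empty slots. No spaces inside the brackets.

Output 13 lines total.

F [5,-,-,-]
F [5,6,-,-]
F [5,6,1,-]
H [5,6,1,-]
H [5,6,1,-]
H [5,6,1,-]
F [5,6,1,3]
H [5,6,1,3]
F [5,6,7,3]
H [5,6,7,3]
H [5,6,7,3]
H [5,6,7,3]
H [5,6,7,3]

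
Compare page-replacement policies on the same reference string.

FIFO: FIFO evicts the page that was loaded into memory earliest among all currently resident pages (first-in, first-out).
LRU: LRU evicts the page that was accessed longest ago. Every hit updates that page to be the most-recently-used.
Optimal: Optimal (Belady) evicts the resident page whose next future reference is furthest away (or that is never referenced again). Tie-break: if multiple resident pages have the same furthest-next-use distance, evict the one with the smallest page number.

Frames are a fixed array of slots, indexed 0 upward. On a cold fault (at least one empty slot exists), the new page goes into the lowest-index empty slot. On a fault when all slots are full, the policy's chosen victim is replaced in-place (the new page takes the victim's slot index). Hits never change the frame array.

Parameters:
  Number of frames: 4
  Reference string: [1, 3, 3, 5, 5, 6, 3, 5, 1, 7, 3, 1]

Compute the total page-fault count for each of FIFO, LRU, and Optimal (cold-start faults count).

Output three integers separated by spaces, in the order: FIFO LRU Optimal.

Answer: 6 5 5

Derivation:
--- FIFO ---
  step 0: ref 1 -> FAULT, frames=[1,-,-,-] (faults so far: 1)
  step 1: ref 3 -> FAULT, frames=[1,3,-,-] (faults so far: 2)
  step 2: ref 3 -> HIT, frames=[1,3,-,-] (faults so far: 2)
  step 3: ref 5 -> FAULT, frames=[1,3,5,-] (faults so far: 3)
  step 4: ref 5 -> HIT, frames=[1,3,5,-] (faults so far: 3)
  step 5: ref 6 -> FAULT, frames=[1,3,5,6] (faults so far: 4)
  step 6: ref 3 -> HIT, frames=[1,3,5,6] (faults so far: 4)
  step 7: ref 5 -> HIT, frames=[1,3,5,6] (faults so far: 4)
  step 8: ref 1 -> HIT, frames=[1,3,5,6] (faults so far: 4)
  step 9: ref 7 -> FAULT, evict 1, frames=[7,3,5,6] (faults so far: 5)
  step 10: ref 3 -> HIT, frames=[7,3,5,6] (faults so far: 5)
  step 11: ref 1 -> FAULT, evict 3, frames=[7,1,5,6] (faults so far: 6)
  FIFO total faults: 6
--- LRU ---
  step 0: ref 1 -> FAULT, frames=[1,-,-,-] (faults so far: 1)
  step 1: ref 3 -> FAULT, frames=[1,3,-,-] (faults so far: 2)
  step 2: ref 3 -> HIT, frames=[1,3,-,-] (faults so far: 2)
  step 3: ref 5 -> FAULT, frames=[1,3,5,-] (faults so far: 3)
  step 4: ref 5 -> HIT, frames=[1,3,5,-] (faults so far: 3)
  step 5: ref 6 -> FAULT, frames=[1,3,5,6] (faults so far: 4)
  step 6: ref 3 -> HIT, frames=[1,3,5,6] (faults so far: 4)
  step 7: ref 5 -> HIT, frames=[1,3,5,6] (faults so far: 4)
  step 8: ref 1 -> HIT, frames=[1,3,5,6] (faults so far: 4)
  step 9: ref 7 -> FAULT, evict 6, frames=[1,3,5,7] (faults so far: 5)
  step 10: ref 3 -> HIT, frames=[1,3,5,7] (faults so far: 5)
  step 11: ref 1 -> HIT, frames=[1,3,5,7] (faults so far: 5)
  LRU total faults: 5
--- Optimal ---
  step 0: ref 1 -> FAULT, frames=[1,-,-,-] (faults so far: 1)
  step 1: ref 3 -> FAULT, frames=[1,3,-,-] (faults so far: 2)
  step 2: ref 3 -> HIT, frames=[1,3,-,-] (faults so far: 2)
  step 3: ref 5 -> FAULT, frames=[1,3,5,-] (faults so far: 3)
  step 4: ref 5 -> HIT, frames=[1,3,5,-] (faults so far: 3)
  step 5: ref 6 -> FAULT, frames=[1,3,5,6] (faults so far: 4)
  step 6: ref 3 -> HIT, frames=[1,3,5,6] (faults so far: 4)
  step 7: ref 5 -> HIT, frames=[1,3,5,6] (faults so far: 4)
  step 8: ref 1 -> HIT, frames=[1,3,5,6] (faults so far: 4)
  step 9: ref 7 -> FAULT, evict 5, frames=[1,3,7,6] (faults so far: 5)
  step 10: ref 3 -> HIT, frames=[1,3,7,6] (faults so far: 5)
  step 11: ref 1 -> HIT, frames=[1,3,7,6] (faults so far: 5)
  Optimal total faults: 5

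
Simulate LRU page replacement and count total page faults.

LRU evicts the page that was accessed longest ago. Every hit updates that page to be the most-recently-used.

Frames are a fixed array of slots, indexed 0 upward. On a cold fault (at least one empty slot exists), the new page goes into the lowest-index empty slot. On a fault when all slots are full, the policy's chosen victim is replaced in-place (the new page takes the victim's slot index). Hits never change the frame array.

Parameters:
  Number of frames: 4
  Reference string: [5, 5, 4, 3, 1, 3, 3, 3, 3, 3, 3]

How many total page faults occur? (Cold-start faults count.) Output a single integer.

Answer: 4

Derivation:
Step 0: ref 5 → FAULT, frames=[5,-,-,-]
Step 1: ref 5 → HIT, frames=[5,-,-,-]
Step 2: ref 4 → FAULT, frames=[5,4,-,-]
Step 3: ref 3 → FAULT, frames=[5,4,3,-]
Step 4: ref 1 → FAULT, frames=[5,4,3,1]
Step 5: ref 3 → HIT, frames=[5,4,3,1]
Step 6: ref 3 → HIT, frames=[5,4,3,1]
Step 7: ref 3 → HIT, frames=[5,4,3,1]
Step 8: ref 3 → HIT, frames=[5,4,3,1]
Step 9: ref 3 → HIT, frames=[5,4,3,1]
Step 10: ref 3 → HIT, frames=[5,4,3,1]
Total faults: 4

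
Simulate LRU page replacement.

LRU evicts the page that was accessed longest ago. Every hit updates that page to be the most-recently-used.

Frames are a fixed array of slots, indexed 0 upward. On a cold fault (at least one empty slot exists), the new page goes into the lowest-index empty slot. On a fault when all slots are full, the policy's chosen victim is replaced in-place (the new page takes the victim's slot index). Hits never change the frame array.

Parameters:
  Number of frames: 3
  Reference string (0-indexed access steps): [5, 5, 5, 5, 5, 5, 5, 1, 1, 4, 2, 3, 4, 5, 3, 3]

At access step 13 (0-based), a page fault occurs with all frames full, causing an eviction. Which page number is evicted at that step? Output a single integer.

Answer: 2

Derivation:
Step 0: ref 5 -> FAULT, frames=[5,-,-]
Step 1: ref 5 -> HIT, frames=[5,-,-]
Step 2: ref 5 -> HIT, frames=[5,-,-]
Step 3: ref 5 -> HIT, frames=[5,-,-]
Step 4: ref 5 -> HIT, frames=[5,-,-]
Step 5: ref 5 -> HIT, frames=[5,-,-]
Step 6: ref 5 -> HIT, frames=[5,-,-]
Step 7: ref 1 -> FAULT, frames=[5,1,-]
Step 8: ref 1 -> HIT, frames=[5,1,-]
Step 9: ref 4 -> FAULT, frames=[5,1,4]
Step 10: ref 2 -> FAULT, evict 5, frames=[2,1,4]
Step 11: ref 3 -> FAULT, evict 1, frames=[2,3,4]
Step 12: ref 4 -> HIT, frames=[2,3,4]
Step 13: ref 5 -> FAULT, evict 2, frames=[5,3,4]
At step 13: evicted page 2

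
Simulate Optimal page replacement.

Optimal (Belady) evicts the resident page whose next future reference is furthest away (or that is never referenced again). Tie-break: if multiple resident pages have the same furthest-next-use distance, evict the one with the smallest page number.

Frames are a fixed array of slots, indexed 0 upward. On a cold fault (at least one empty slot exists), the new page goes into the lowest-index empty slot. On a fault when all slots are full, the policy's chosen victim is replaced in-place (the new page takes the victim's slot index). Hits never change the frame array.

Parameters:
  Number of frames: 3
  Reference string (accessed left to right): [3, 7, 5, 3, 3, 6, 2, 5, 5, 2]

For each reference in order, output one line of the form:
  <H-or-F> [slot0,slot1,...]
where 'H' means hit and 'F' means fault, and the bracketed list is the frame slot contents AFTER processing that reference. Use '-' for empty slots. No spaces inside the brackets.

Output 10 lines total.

F [3,-,-]
F [3,7,-]
F [3,7,5]
H [3,7,5]
H [3,7,5]
F [6,7,5]
F [2,7,5]
H [2,7,5]
H [2,7,5]
H [2,7,5]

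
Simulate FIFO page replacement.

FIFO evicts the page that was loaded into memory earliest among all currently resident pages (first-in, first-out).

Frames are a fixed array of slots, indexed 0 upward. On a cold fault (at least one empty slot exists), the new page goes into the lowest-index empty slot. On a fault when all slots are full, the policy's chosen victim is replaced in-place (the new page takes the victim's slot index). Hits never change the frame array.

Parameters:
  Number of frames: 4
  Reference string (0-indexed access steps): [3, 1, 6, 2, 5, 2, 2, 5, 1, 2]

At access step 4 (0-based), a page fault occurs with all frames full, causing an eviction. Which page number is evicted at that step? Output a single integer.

Step 0: ref 3 -> FAULT, frames=[3,-,-,-]
Step 1: ref 1 -> FAULT, frames=[3,1,-,-]
Step 2: ref 6 -> FAULT, frames=[3,1,6,-]
Step 3: ref 2 -> FAULT, frames=[3,1,6,2]
Step 4: ref 5 -> FAULT, evict 3, frames=[5,1,6,2]
At step 4: evicted page 3

Answer: 3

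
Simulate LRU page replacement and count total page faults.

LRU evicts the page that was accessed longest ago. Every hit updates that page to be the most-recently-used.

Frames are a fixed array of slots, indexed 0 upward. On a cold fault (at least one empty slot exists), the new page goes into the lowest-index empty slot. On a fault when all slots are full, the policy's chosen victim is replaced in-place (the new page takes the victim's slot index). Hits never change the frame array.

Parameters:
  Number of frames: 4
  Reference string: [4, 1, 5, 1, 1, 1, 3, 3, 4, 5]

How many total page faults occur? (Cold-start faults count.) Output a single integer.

Step 0: ref 4 → FAULT, frames=[4,-,-,-]
Step 1: ref 1 → FAULT, frames=[4,1,-,-]
Step 2: ref 5 → FAULT, frames=[4,1,5,-]
Step 3: ref 1 → HIT, frames=[4,1,5,-]
Step 4: ref 1 → HIT, frames=[4,1,5,-]
Step 5: ref 1 → HIT, frames=[4,1,5,-]
Step 6: ref 3 → FAULT, frames=[4,1,5,3]
Step 7: ref 3 → HIT, frames=[4,1,5,3]
Step 8: ref 4 → HIT, frames=[4,1,5,3]
Step 9: ref 5 → HIT, frames=[4,1,5,3]
Total faults: 4

Answer: 4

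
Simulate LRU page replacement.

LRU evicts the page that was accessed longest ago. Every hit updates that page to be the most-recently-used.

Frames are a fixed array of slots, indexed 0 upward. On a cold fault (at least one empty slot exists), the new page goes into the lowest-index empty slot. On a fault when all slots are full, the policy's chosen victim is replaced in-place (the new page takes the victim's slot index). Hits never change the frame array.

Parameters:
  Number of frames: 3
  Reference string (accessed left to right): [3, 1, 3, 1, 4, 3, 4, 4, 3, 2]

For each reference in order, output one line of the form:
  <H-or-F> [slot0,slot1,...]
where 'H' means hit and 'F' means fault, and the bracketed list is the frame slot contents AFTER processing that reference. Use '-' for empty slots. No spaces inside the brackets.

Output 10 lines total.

F [3,-,-]
F [3,1,-]
H [3,1,-]
H [3,1,-]
F [3,1,4]
H [3,1,4]
H [3,1,4]
H [3,1,4]
H [3,1,4]
F [3,2,4]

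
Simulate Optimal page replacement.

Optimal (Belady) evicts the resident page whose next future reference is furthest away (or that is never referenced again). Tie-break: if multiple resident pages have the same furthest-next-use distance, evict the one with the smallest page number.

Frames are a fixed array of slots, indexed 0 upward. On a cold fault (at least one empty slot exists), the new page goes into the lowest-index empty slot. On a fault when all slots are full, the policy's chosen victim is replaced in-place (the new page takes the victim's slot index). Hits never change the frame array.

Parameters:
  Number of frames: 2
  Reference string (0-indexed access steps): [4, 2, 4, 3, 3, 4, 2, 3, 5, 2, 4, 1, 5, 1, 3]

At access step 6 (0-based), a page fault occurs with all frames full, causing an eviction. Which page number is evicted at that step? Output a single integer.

Answer: 4

Derivation:
Step 0: ref 4 -> FAULT, frames=[4,-]
Step 1: ref 2 -> FAULT, frames=[4,2]
Step 2: ref 4 -> HIT, frames=[4,2]
Step 3: ref 3 -> FAULT, evict 2, frames=[4,3]
Step 4: ref 3 -> HIT, frames=[4,3]
Step 5: ref 4 -> HIT, frames=[4,3]
Step 6: ref 2 -> FAULT, evict 4, frames=[2,3]
At step 6: evicted page 4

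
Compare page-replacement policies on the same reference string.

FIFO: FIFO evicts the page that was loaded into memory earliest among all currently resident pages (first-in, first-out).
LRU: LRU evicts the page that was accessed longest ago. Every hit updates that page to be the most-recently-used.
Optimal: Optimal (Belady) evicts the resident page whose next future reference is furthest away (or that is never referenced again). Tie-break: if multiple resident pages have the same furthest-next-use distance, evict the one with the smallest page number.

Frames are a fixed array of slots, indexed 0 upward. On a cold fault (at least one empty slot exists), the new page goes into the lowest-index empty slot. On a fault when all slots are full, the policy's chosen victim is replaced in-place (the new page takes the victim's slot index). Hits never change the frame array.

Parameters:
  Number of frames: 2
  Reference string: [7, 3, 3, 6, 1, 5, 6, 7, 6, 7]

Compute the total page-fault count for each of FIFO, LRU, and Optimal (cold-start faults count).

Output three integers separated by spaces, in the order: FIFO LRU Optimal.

--- FIFO ---
  step 0: ref 7 -> FAULT, frames=[7,-] (faults so far: 1)
  step 1: ref 3 -> FAULT, frames=[7,3] (faults so far: 2)
  step 2: ref 3 -> HIT, frames=[7,3] (faults so far: 2)
  step 3: ref 6 -> FAULT, evict 7, frames=[6,3] (faults so far: 3)
  step 4: ref 1 -> FAULT, evict 3, frames=[6,1] (faults so far: 4)
  step 5: ref 5 -> FAULT, evict 6, frames=[5,1] (faults so far: 5)
  step 6: ref 6 -> FAULT, evict 1, frames=[5,6] (faults so far: 6)
  step 7: ref 7 -> FAULT, evict 5, frames=[7,6] (faults so far: 7)
  step 8: ref 6 -> HIT, frames=[7,6] (faults so far: 7)
  step 9: ref 7 -> HIT, frames=[7,6] (faults so far: 7)
  FIFO total faults: 7
--- LRU ---
  step 0: ref 7 -> FAULT, frames=[7,-] (faults so far: 1)
  step 1: ref 3 -> FAULT, frames=[7,3] (faults so far: 2)
  step 2: ref 3 -> HIT, frames=[7,3] (faults so far: 2)
  step 3: ref 6 -> FAULT, evict 7, frames=[6,3] (faults so far: 3)
  step 4: ref 1 -> FAULT, evict 3, frames=[6,1] (faults so far: 4)
  step 5: ref 5 -> FAULT, evict 6, frames=[5,1] (faults so far: 5)
  step 6: ref 6 -> FAULT, evict 1, frames=[5,6] (faults so far: 6)
  step 7: ref 7 -> FAULT, evict 5, frames=[7,6] (faults so far: 7)
  step 8: ref 6 -> HIT, frames=[7,6] (faults so far: 7)
  step 9: ref 7 -> HIT, frames=[7,6] (faults so far: 7)
  LRU total faults: 7
--- Optimal ---
  step 0: ref 7 -> FAULT, frames=[7,-] (faults so far: 1)
  step 1: ref 3 -> FAULT, frames=[7,3] (faults so far: 2)
  step 2: ref 3 -> HIT, frames=[7,3] (faults so far: 2)
  step 3: ref 6 -> FAULT, evict 3, frames=[7,6] (faults so far: 3)
  step 4: ref 1 -> FAULT, evict 7, frames=[1,6] (faults so far: 4)
  step 5: ref 5 -> FAULT, evict 1, frames=[5,6] (faults so far: 5)
  step 6: ref 6 -> HIT, frames=[5,6] (faults so far: 5)
  step 7: ref 7 -> FAULT, evict 5, frames=[7,6] (faults so far: 6)
  step 8: ref 6 -> HIT, frames=[7,6] (faults so far: 6)
  step 9: ref 7 -> HIT, frames=[7,6] (faults so far: 6)
  Optimal total faults: 6

Answer: 7 7 6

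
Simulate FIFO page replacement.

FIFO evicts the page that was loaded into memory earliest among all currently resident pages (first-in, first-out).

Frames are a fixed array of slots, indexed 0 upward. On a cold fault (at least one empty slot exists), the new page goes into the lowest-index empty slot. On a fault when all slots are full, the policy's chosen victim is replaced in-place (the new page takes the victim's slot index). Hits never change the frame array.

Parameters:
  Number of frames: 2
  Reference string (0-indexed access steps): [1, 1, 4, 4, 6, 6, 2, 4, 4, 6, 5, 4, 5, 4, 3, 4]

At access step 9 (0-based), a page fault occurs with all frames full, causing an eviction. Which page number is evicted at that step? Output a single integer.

Answer: 2

Derivation:
Step 0: ref 1 -> FAULT, frames=[1,-]
Step 1: ref 1 -> HIT, frames=[1,-]
Step 2: ref 4 -> FAULT, frames=[1,4]
Step 3: ref 4 -> HIT, frames=[1,4]
Step 4: ref 6 -> FAULT, evict 1, frames=[6,4]
Step 5: ref 6 -> HIT, frames=[6,4]
Step 6: ref 2 -> FAULT, evict 4, frames=[6,2]
Step 7: ref 4 -> FAULT, evict 6, frames=[4,2]
Step 8: ref 4 -> HIT, frames=[4,2]
Step 9: ref 6 -> FAULT, evict 2, frames=[4,6]
At step 9: evicted page 2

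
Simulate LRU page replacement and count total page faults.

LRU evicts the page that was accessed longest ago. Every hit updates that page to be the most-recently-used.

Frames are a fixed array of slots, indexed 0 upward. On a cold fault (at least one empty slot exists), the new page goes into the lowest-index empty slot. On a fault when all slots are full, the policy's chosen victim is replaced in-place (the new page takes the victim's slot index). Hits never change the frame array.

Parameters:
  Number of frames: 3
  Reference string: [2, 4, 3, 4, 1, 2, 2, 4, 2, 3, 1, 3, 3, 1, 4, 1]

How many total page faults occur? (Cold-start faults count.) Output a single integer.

Step 0: ref 2 → FAULT, frames=[2,-,-]
Step 1: ref 4 → FAULT, frames=[2,4,-]
Step 2: ref 3 → FAULT, frames=[2,4,3]
Step 3: ref 4 → HIT, frames=[2,4,3]
Step 4: ref 1 → FAULT (evict 2), frames=[1,4,3]
Step 5: ref 2 → FAULT (evict 3), frames=[1,4,2]
Step 6: ref 2 → HIT, frames=[1,4,2]
Step 7: ref 4 → HIT, frames=[1,4,2]
Step 8: ref 2 → HIT, frames=[1,4,2]
Step 9: ref 3 → FAULT (evict 1), frames=[3,4,2]
Step 10: ref 1 → FAULT (evict 4), frames=[3,1,2]
Step 11: ref 3 → HIT, frames=[3,1,2]
Step 12: ref 3 → HIT, frames=[3,1,2]
Step 13: ref 1 → HIT, frames=[3,1,2]
Step 14: ref 4 → FAULT (evict 2), frames=[3,1,4]
Step 15: ref 1 → HIT, frames=[3,1,4]
Total faults: 8

Answer: 8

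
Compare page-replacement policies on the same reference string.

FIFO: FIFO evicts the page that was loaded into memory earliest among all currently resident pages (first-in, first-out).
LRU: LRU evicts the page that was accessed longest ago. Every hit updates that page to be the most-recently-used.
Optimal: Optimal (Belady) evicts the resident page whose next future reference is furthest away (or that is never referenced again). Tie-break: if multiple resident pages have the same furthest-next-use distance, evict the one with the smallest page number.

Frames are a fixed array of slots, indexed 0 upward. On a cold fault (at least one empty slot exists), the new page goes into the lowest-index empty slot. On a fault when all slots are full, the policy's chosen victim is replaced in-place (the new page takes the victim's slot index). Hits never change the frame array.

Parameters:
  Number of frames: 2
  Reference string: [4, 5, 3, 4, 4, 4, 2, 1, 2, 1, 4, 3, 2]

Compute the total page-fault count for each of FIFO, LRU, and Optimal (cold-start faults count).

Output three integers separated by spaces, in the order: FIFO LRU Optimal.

--- FIFO ---
  step 0: ref 4 -> FAULT, frames=[4,-] (faults so far: 1)
  step 1: ref 5 -> FAULT, frames=[4,5] (faults so far: 2)
  step 2: ref 3 -> FAULT, evict 4, frames=[3,5] (faults so far: 3)
  step 3: ref 4 -> FAULT, evict 5, frames=[3,4] (faults so far: 4)
  step 4: ref 4 -> HIT, frames=[3,4] (faults so far: 4)
  step 5: ref 4 -> HIT, frames=[3,4] (faults so far: 4)
  step 6: ref 2 -> FAULT, evict 3, frames=[2,4] (faults so far: 5)
  step 7: ref 1 -> FAULT, evict 4, frames=[2,1] (faults so far: 6)
  step 8: ref 2 -> HIT, frames=[2,1] (faults so far: 6)
  step 9: ref 1 -> HIT, frames=[2,1] (faults so far: 6)
  step 10: ref 4 -> FAULT, evict 2, frames=[4,1] (faults so far: 7)
  step 11: ref 3 -> FAULT, evict 1, frames=[4,3] (faults so far: 8)
  step 12: ref 2 -> FAULT, evict 4, frames=[2,3] (faults so far: 9)
  FIFO total faults: 9
--- LRU ---
  step 0: ref 4 -> FAULT, frames=[4,-] (faults so far: 1)
  step 1: ref 5 -> FAULT, frames=[4,5] (faults so far: 2)
  step 2: ref 3 -> FAULT, evict 4, frames=[3,5] (faults so far: 3)
  step 3: ref 4 -> FAULT, evict 5, frames=[3,4] (faults so far: 4)
  step 4: ref 4 -> HIT, frames=[3,4] (faults so far: 4)
  step 5: ref 4 -> HIT, frames=[3,4] (faults so far: 4)
  step 6: ref 2 -> FAULT, evict 3, frames=[2,4] (faults so far: 5)
  step 7: ref 1 -> FAULT, evict 4, frames=[2,1] (faults so far: 6)
  step 8: ref 2 -> HIT, frames=[2,1] (faults so far: 6)
  step 9: ref 1 -> HIT, frames=[2,1] (faults so far: 6)
  step 10: ref 4 -> FAULT, evict 2, frames=[4,1] (faults so far: 7)
  step 11: ref 3 -> FAULT, evict 1, frames=[4,3] (faults so far: 8)
  step 12: ref 2 -> FAULT, evict 4, frames=[2,3] (faults so far: 9)
  LRU total faults: 9
--- Optimal ---
  step 0: ref 4 -> FAULT, frames=[4,-] (faults so far: 1)
  step 1: ref 5 -> FAULT, frames=[4,5] (faults so far: 2)
  step 2: ref 3 -> FAULT, evict 5, frames=[4,3] (faults so far: 3)
  step 3: ref 4 -> HIT, frames=[4,3] (faults so far: 3)
  step 4: ref 4 -> HIT, frames=[4,3] (faults so far: 3)
  step 5: ref 4 -> HIT, frames=[4,3] (faults so far: 3)
  step 6: ref 2 -> FAULT, evict 3, frames=[4,2] (faults so far: 4)
  step 7: ref 1 -> FAULT, evict 4, frames=[1,2] (faults so far: 5)
  step 8: ref 2 -> HIT, frames=[1,2] (faults so far: 5)
  step 9: ref 1 -> HIT, frames=[1,2] (faults so far: 5)
  step 10: ref 4 -> FAULT, evict 1, frames=[4,2] (faults so far: 6)
  step 11: ref 3 -> FAULT, evict 4, frames=[3,2] (faults so far: 7)
  step 12: ref 2 -> HIT, frames=[3,2] (faults so far: 7)
  Optimal total faults: 7

Answer: 9 9 7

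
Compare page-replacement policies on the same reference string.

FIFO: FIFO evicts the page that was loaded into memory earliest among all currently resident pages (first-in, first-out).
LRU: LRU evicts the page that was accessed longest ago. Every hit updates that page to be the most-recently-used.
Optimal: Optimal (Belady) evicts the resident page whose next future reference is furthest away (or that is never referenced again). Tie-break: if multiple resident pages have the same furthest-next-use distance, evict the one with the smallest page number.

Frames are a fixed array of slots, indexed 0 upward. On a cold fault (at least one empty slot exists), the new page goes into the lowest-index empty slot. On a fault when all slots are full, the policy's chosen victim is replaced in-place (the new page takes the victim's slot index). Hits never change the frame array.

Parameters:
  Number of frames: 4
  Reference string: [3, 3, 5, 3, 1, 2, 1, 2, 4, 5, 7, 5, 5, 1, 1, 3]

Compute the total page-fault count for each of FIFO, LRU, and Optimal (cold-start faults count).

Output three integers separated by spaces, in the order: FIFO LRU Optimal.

Answer: 9 9 6

Derivation:
--- FIFO ---
  step 0: ref 3 -> FAULT, frames=[3,-,-,-] (faults so far: 1)
  step 1: ref 3 -> HIT, frames=[3,-,-,-] (faults so far: 1)
  step 2: ref 5 -> FAULT, frames=[3,5,-,-] (faults so far: 2)
  step 3: ref 3 -> HIT, frames=[3,5,-,-] (faults so far: 2)
  step 4: ref 1 -> FAULT, frames=[3,5,1,-] (faults so far: 3)
  step 5: ref 2 -> FAULT, frames=[3,5,1,2] (faults so far: 4)
  step 6: ref 1 -> HIT, frames=[3,5,1,2] (faults so far: 4)
  step 7: ref 2 -> HIT, frames=[3,5,1,2] (faults so far: 4)
  step 8: ref 4 -> FAULT, evict 3, frames=[4,5,1,2] (faults so far: 5)
  step 9: ref 5 -> HIT, frames=[4,5,1,2] (faults so far: 5)
  step 10: ref 7 -> FAULT, evict 5, frames=[4,7,1,2] (faults so far: 6)
  step 11: ref 5 -> FAULT, evict 1, frames=[4,7,5,2] (faults so far: 7)
  step 12: ref 5 -> HIT, frames=[4,7,5,2] (faults so far: 7)
  step 13: ref 1 -> FAULT, evict 2, frames=[4,7,5,1] (faults so far: 8)
  step 14: ref 1 -> HIT, frames=[4,7,5,1] (faults so far: 8)
  step 15: ref 3 -> FAULT, evict 4, frames=[3,7,5,1] (faults so far: 9)
  FIFO total faults: 9
--- LRU ---
  step 0: ref 3 -> FAULT, frames=[3,-,-,-] (faults so far: 1)
  step 1: ref 3 -> HIT, frames=[3,-,-,-] (faults so far: 1)
  step 2: ref 5 -> FAULT, frames=[3,5,-,-] (faults so far: 2)
  step 3: ref 3 -> HIT, frames=[3,5,-,-] (faults so far: 2)
  step 4: ref 1 -> FAULT, frames=[3,5,1,-] (faults so far: 3)
  step 5: ref 2 -> FAULT, frames=[3,5,1,2] (faults so far: 4)
  step 6: ref 1 -> HIT, frames=[3,5,1,2] (faults so far: 4)
  step 7: ref 2 -> HIT, frames=[3,5,1,2] (faults so far: 4)
  step 8: ref 4 -> FAULT, evict 5, frames=[3,4,1,2] (faults so far: 5)
  step 9: ref 5 -> FAULT, evict 3, frames=[5,4,1,2] (faults so far: 6)
  step 10: ref 7 -> FAULT, evict 1, frames=[5,4,7,2] (faults so far: 7)
  step 11: ref 5 -> HIT, frames=[5,4,7,2] (faults so far: 7)
  step 12: ref 5 -> HIT, frames=[5,4,7,2] (faults so far: 7)
  step 13: ref 1 -> FAULT, evict 2, frames=[5,4,7,1] (faults so far: 8)
  step 14: ref 1 -> HIT, frames=[5,4,7,1] (faults so far: 8)
  step 15: ref 3 -> FAULT, evict 4, frames=[5,3,7,1] (faults so far: 9)
  LRU total faults: 9
--- Optimal ---
  step 0: ref 3 -> FAULT, frames=[3,-,-,-] (faults so far: 1)
  step 1: ref 3 -> HIT, frames=[3,-,-,-] (faults so far: 1)
  step 2: ref 5 -> FAULT, frames=[3,5,-,-] (faults so far: 2)
  step 3: ref 3 -> HIT, frames=[3,5,-,-] (faults so far: 2)
  step 4: ref 1 -> FAULT, frames=[3,5,1,-] (faults so far: 3)
  step 5: ref 2 -> FAULT, frames=[3,5,1,2] (faults so far: 4)
  step 6: ref 1 -> HIT, frames=[3,5,1,2] (faults so far: 4)
  step 7: ref 2 -> HIT, frames=[3,5,1,2] (faults so far: 4)
  step 8: ref 4 -> FAULT, evict 2, frames=[3,5,1,4] (faults so far: 5)
  step 9: ref 5 -> HIT, frames=[3,5,1,4] (faults so far: 5)
  step 10: ref 7 -> FAULT, evict 4, frames=[3,5,1,7] (faults so far: 6)
  step 11: ref 5 -> HIT, frames=[3,5,1,7] (faults so far: 6)
  step 12: ref 5 -> HIT, frames=[3,5,1,7] (faults so far: 6)
  step 13: ref 1 -> HIT, frames=[3,5,1,7] (faults so far: 6)
  step 14: ref 1 -> HIT, frames=[3,5,1,7] (faults so far: 6)
  step 15: ref 3 -> HIT, frames=[3,5,1,7] (faults so far: 6)
  Optimal total faults: 6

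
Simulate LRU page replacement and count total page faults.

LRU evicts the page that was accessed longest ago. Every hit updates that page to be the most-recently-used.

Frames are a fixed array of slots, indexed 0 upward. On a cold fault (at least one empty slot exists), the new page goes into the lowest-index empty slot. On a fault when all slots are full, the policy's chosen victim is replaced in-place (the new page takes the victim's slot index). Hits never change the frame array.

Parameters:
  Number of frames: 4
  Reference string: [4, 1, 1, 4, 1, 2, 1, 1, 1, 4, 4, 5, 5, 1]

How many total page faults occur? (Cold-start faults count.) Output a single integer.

Answer: 4

Derivation:
Step 0: ref 4 → FAULT, frames=[4,-,-,-]
Step 1: ref 1 → FAULT, frames=[4,1,-,-]
Step 2: ref 1 → HIT, frames=[4,1,-,-]
Step 3: ref 4 → HIT, frames=[4,1,-,-]
Step 4: ref 1 → HIT, frames=[4,1,-,-]
Step 5: ref 2 → FAULT, frames=[4,1,2,-]
Step 6: ref 1 → HIT, frames=[4,1,2,-]
Step 7: ref 1 → HIT, frames=[4,1,2,-]
Step 8: ref 1 → HIT, frames=[4,1,2,-]
Step 9: ref 4 → HIT, frames=[4,1,2,-]
Step 10: ref 4 → HIT, frames=[4,1,2,-]
Step 11: ref 5 → FAULT, frames=[4,1,2,5]
Step 12: ref 5 → HIT, frames=[4,1,2,5]
Step 13: ref 1 → HIT, frames=[4,1,2,5]
Total faults: 4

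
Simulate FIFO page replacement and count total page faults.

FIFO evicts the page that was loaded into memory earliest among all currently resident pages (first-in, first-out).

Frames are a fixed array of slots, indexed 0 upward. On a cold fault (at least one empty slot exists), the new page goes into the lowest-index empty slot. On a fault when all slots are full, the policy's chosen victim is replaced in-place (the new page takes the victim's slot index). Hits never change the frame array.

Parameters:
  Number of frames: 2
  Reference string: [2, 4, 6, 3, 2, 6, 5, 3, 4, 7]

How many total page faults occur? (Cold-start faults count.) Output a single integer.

Answer: 10

Derivation:
Step 0: ref 2 → FAULT, frames=[2,-]
Step 1: ref 4 → FAULT, frames=[2,4]
Step 2: ref 6 → FAULT (evict 2), frames=[6,4]
Step 3: ref 3 → FAULT (evict 4), frames=[6,3]
Step 4: ref 2 → FAULT (evict 6), frames=[2,3]
Step 5: ref 6 → FAULT (evict 3), frames=[2,6]
Step 6: ref 5 → FAULT (evict 2), frames=[5,6]
Step 7: ref 3 → FAULT (evict 6), frames=[5,3]
Step 8: ref 4 → FAULT (evict 5), frames=[4,3]
Step 9: ref 7 → FAULT (evict 3), frames=[4,7]
Total faults: 10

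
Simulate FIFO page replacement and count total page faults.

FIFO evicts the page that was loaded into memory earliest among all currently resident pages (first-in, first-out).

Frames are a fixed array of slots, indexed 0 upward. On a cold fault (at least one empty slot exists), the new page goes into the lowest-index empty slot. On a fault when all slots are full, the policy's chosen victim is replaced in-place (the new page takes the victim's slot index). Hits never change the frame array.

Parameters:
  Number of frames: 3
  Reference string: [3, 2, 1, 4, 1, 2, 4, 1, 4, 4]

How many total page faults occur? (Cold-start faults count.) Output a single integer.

Answer: 4

Derivation:
Step 0: ref 3 → FAULT, frames=[3,-,-]
Step 1: ref 2 → FAULT, frames=[3,2,-]
Step 2: ref 1 → FAULT, frames=[3,2,1]
Step 3: ref 4 → FAULT (evict 3), frames=[4,2,1]
Step 4: ref 1 → HIT, frames=[4,2,1]
Step 5: ref 2 → HIT, frames=[4,2,1]
Step 6: ref 4 → HIT, frames=[4,2,1]
Step 7: ref 1 → HIT, frames=[4,2,1]
Step 8: ref 4 → HIT, frames=[4,2,1]
Step 9: ref 4 → HIT, frames=[4,2,1]
Total faults: 4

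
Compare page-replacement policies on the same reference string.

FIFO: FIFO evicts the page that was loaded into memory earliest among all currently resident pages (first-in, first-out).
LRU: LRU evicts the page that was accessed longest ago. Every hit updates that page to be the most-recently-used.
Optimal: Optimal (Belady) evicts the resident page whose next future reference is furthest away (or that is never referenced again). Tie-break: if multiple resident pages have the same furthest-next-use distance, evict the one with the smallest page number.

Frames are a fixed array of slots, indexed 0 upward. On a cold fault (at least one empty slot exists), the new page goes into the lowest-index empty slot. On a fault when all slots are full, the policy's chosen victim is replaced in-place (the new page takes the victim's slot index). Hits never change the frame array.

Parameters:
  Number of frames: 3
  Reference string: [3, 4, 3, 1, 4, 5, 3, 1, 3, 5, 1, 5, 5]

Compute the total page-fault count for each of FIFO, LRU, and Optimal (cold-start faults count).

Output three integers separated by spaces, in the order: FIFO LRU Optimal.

Answer: 5 6 4

Derivation:
--- FIFO ---
  step 0: ref 3 -> FAULT, frames=[3,-,-] (faults so far: 1)
  step 1: ref 4 -> FAULT, frames=[3,4,-] (faults so far: 2)
  step 2: ref 3 -> HIT, frames=[3,4,-] (faults so far: 2)
  step 3: ref 1 -> FAULT, frames=[3,4,1] (faults so far: 3)
  step 4: ref 4 -> HIT, frames=[3,4,1] (faults so far: 3)
  step 5: ref 5 -> FAULT, evict 3, frames=[5,4,1] (faults so far: 4)
  step 6: ref 3 -> FAULT, evict 4, frames=[5,3,1] (faults so far: 5)
  step 7: ref 1 -> HIT, frames=[5,3,1] (faults so far: 5)
  step 8: ref 3 -> HIT, frames=[5,3,1] (faults so far: 5)
  step 9: ref 5 -> HIT, frames=[5,3,1] (faults so far: 5)
  step 10: ref 1 -> HIT, frames=[5,3,1] (faults so far: 5)
  step 11: ref 5 -> HIT, frames=[5,3,1] (faults so far: 5)
  step 12: ref 5 -> HIT, frames=[5,3,1] (faults so far: 5)
  FIFO total faults: 5
--- LRU ---
  step 0: ref 3 -> FAULT, frames=[3,-,-] (faults so far: 1)
  step 1: ref 4 -> FAULT, frames=[3,4,-] (faults so far: 2)
  step 2: ref 3 -> HIT, frames=[3,4,-] (faults so far: 2)
  step 3: ref 1 -> FAULT, frames=[3,4,1] (faults so far: 3)
  step 4: ref 4 -> HIT, frames=[3,4,1] (faults so far: 3)
  step 5: ref 5 -> FAULT, evict 3, frames=[5,4,1] (faults so far: 4)
  step 6: ref 3 -> FAULT, evict 1, frames=[5,4,3] (faults so far: 5)
  step 7: ref 1 -> FAULT, evict 4, frames=[5,1,3] (faults so far: 6)
  step 8: ref 3 -> HIT, frames=[5,1,3] (faults so far: 6)
  step 9: ref 5 -> HIT, frames=[5,1,3] (faults so far: 6)
  step 10: ref 1 -> HIT, frames=[5,1,3] (faults so far: 6)
  step 11: ref 5 -> HIT, frames=[5,1,3] (faults so far: 6)
  step 12: ref 5 -> HIT, frames=[5,1,3] (faults so far: 6)
  LRU total faults: 6
--- Optimal ---
  step 0: ref 3 -> FAULT, frames=[3,-,-] (faults so far: 1)
  step 1: ref 4 -> FAULT, frames=[3,4,-] (faults so far: 2)
  step 2: ref 3 -> HIT, frames=[3,4,-] (faults so far: 2)
  step 3: ref 1 -> FAULT, frames=[3,4,1] (faults so far: 3)
  step 4: ref 4 -> HIT, frames=[3,4,1] (faults so far: 3)
  step 5: ref 5 -> FAULT, evict 4, frames=[3,5,1] (faults so far: 4)
  step 6: ref 3 -> HIT, frames=[3,5,1] (faults so far: 4)
  step 7: ref 1 -> HIT, frames=[3,5,1] (faults so far: 4)
  step 8: ref 3 -> HIT, frames=[3,5,1] (faults so far: 4)
  step 9: ref 5 -> HIT, frames=[3,5,1] (faults so far: 4)
  step 10: ref 1 -> HIT, frames=[3,5,1] (faults so far: 4)
  step 11: ref 5 -> HIT, frames=[3,5,1] (faults so far: 4)
  step 12: ref 5 -> HIT, frames=[3,5,1] (faults so far: 4)
  Optimal total faults: 4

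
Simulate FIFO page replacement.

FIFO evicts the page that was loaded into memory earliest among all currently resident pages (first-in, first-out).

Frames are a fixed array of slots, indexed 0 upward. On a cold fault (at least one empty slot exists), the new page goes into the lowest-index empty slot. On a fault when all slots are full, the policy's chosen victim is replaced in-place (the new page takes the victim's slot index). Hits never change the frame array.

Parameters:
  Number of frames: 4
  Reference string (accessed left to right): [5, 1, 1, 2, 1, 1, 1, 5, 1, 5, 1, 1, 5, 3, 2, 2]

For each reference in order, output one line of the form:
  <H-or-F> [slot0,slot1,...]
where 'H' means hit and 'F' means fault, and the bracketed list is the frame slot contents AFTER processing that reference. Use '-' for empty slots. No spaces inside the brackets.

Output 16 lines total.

F [5,-,-,-]
F [5,1,-,-]
H [5,1,-,-]
F [5,1,2,-]
H [5,1,2,-]
H [5,1,2,-]
H [5,1,2,-]
H [5,1,2,-]
H [5,1,2,-]
H [5,1,2,-]
H [5,1,2,-]
H [5,1,2,-]
H [5,1,2,-]
F [5,1,2,3]
H [5,1,2,3]
H [5,1,2,3]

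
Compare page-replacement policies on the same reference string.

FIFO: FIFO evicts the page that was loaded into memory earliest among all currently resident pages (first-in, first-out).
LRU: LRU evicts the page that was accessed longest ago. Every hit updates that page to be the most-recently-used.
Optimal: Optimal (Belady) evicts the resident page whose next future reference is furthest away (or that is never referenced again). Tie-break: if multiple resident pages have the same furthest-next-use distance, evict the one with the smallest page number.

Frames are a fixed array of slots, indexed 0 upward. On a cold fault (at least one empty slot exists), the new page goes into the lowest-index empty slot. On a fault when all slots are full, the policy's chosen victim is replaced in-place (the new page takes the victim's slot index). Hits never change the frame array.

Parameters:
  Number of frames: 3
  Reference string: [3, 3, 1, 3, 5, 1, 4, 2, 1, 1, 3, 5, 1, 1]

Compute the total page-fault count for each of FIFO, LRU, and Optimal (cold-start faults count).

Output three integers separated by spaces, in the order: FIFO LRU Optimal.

--- FIFO ---
  step 0: ref 3 -> FAULT, frames=[3,-,-] (faults so far: 1)
  step 1: ref 3 -> HIT, frames=[3,-,-] (faults so far: 1)
  step 2: ref 1 -> FAULT, frames=[3,1,-] (faults so far: 2)
  step 3: ref 3 -> HIT, frames=[3,1,-] (faults so far: 2)
  step 4: ref 5 -> FAULT, frames=[3,1,5] (faults so far: 3)
  step 5: ref 1 -> HIT, frames=[3,1,5] (faults so far: 3)
  step 6: ref 4 -> FAULT, evict 3, frames=[4,1,5] (faults so far: 4)
  step 7: ref 2 -> FAULT, evict 1, frames=[4,2,5] (faults so far: 5)
  step 8: ref 1 -> FAULT, evict 5, frames=[4,2,1] (faults so far: 6)
  step 9: ref 1 -> HIT, frames=[4,2,1] (faults so far: 6)
  step 10: ref 3 -> FAULT, evict 4, frames=[3,2,1] (faults so far: 7)
  step 11: ref 5 -> FAULT, evict 2, frames=[3,5,1] (faults so far: 8)
  step 12: ref 1 -> HIT, frames=[3,5,1] (faults so far: 8)
  step 13: ref 1 -> HIT, frames=[3,5,1] (faults so far: 8)
  FIFO total faults: 8
--- LRU ---
  step 0: ref 3 -> FAULT, frames=[3,-,-] (faults so far: 1)
  step 1: ref 3 -> HIT, frames=[3,-,-] (faults so far: 1)
  step 2: ref 1 -> FAULT, frames=[3,1,-] (faults so far: 2)
  step 3: ref 3 -> HIT, frames=[3,1,-] (faults so far: 2)
  step 4: ref 5 -> FAULT, frames=[3,1,5] (faults so far: 3)
  step 5: ref 1 -> HIT, frames=[3,1,5] (faults so far: 3)
  step 6: ref 4 -> FAULT, evict 3, frames=[4,1,5] (faults so far: 4)
  step 7: ref 2 -> FAULT, evict 5, frames=[4,1,2] (faults so far: 5)
  step 8: ref 1 -> HIT, frames=[4,1,2] (faults so far: 5)
  step 9: ref 1 -> HIT, frames=[4,1,2] (faults so far: 5)
  step 10: ref 3 -> FAULT, evict 4, frames=[3,1,2] (faults so far: 6)
  step 11: ref 5 -> FAULT, evict 2, frames=[3,1,5] (faults so far: 7)
  step 12: ref 1 -> HIT, frames=[3,1,5] (faults so far: 7)
  step 13: ref 1 -> HIT, frames=[3,1,5] (faults so far: 7)
  LRU total faults: 7
--- Optimal ---
  step 0: ref 3 -> FAULT, frames=[3,-,-] (faults so far: 1)
  step 1: ref 3 -> HIT, frames=[3,-,-] (faults so far: 1)
  step 2: ref 1 -> FAULT, frames=[3,1,-] (faults so far: 2)
  step 3: ref 3 -> HIT, frames=[3,1,-] (faults so far: 2)
  step 4: ref 5 -> FAULT, frames=[3,1,5] (faults so far: 3)
  step 5: ref 1 -> HIT, frames=[3,1,5] (faults so far: 3)
  step 6: ref 4 -> FAULT, evict 5, frames=[3,1,4] (faults so far: 4)
  step 7: ref 2 -> FAULT, evict 4, frames=[3,1,2] (faults so far: 5)
  step 8: ref 1 -> HIT, frames=[3,1,2] (faults so far: 5)
  step 9: ref 1 -> HIT, frames=[3,1,2] (faults so far: 5)
  step 10: ref 3 -> HIT, frames=[3,1,2] (faults so far: 5)
  step 11: ref 5 -> FAULT, evict 2, frames=[3,1,5] (faults so far: 6)
  step 12: ref 1 -> HIT, frames=[3,1,5] (faults so far: 6)
  step 13: ref 1 -> HIT, frames=[3,1,5] (faults so far: 6)
  Optimal total faults: 6

Answer: 8 7 6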